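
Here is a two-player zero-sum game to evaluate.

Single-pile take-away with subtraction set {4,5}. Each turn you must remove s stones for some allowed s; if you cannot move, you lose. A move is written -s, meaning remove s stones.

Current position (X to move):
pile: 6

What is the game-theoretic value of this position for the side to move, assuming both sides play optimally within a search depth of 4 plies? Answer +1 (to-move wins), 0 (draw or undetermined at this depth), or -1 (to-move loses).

value(6, X) = +1

ply 1, X at 6 | -4=+1→2*; -5=+1→1
ply 2: 2 is terminal -1 (O); from 6 depth 4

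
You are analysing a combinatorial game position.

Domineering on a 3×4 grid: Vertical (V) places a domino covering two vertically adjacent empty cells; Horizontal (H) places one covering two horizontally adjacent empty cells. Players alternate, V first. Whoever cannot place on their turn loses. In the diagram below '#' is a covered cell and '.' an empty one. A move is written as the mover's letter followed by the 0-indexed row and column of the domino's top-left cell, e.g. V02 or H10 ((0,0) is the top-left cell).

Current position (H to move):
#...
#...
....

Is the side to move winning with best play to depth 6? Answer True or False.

ply 1, H at #.../#.../.... | H01=-1→###./#.../....; H02=-1→#.##/#.../....; H11=+1→#.../###./....*; H12=+1→#.../#.##/....; H20=-1→#.../#.../##..; H21=-1→#.../#.../.##.; H22=-1→#.../#.../..##
ply 2, V at #.../###./.... | V03=-1→#..#/####/....*; V13=-1→#.../####/...#
ply 3, H at #..#/####/.... | H01=+1→####/####/....*; H20=+1→#..#/####/##..; H21=+1→#..#/####/.##.; H22=+1→#..#/####/..##
ply 4: ####/####/.... is terminal -1 (V); from #.../#.../.... depth 6

H winning at [#.../#.../....]: True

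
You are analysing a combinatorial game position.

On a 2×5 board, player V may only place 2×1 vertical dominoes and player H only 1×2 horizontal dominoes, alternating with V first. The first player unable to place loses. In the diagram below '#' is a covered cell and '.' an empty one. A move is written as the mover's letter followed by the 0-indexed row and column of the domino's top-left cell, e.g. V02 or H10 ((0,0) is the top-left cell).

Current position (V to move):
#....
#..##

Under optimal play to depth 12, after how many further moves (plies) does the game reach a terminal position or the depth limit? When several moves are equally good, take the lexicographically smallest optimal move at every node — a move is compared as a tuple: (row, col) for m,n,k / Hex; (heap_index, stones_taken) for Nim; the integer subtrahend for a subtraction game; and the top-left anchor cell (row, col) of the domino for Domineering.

PV length from [#..../#..##]: 3 plies

[#..../#..##] V move#1: V01:-1/##.../##.##, V02:+1/#.#../#.###*
[#.#../#.###] H move#2: H03:-1/#.###/#.###*
[#.###/#.###] V move#3: V01:+1/#####/#####*
[#####/#####] end (terminal -1, H#4); searched #..../#..## to 12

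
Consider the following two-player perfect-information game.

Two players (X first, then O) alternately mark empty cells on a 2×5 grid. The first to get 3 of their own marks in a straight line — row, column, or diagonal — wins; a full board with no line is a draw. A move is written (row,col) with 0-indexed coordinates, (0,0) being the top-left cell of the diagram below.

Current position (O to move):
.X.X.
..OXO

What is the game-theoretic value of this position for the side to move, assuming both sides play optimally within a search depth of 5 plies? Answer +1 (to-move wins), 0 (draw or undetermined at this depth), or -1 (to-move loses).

ply 1, O at .X.X./..OXO | (0,0)=-1→OX.X./..OXO; (0,2)=+0→.XOX./..OXO*; (0,4)=-1→.X.XO/..OXO; (1,0)=-1→.X.X./O.OXO; (1,1)=-1→.X.X./.OOXO
ply 2, X at .XOX./..OXO | (0,0)=+0→XXOX./..OXO*; (0,4)=+0→.XOXX/..OXO; (1,0)=+0→.XOX./X.OXO; (1,1)=+0→.XOX./.XOXO
ply 3, O at XXOX./..OXO | (0,4)=+0→XXOXO/..OXO*; (1,0)=+0→XXOX./O.OXO; (1,1)=+0→XXOX./.OOXO
ply 4, X at XXOXO/..OXO | (1,0)=+0→XXOXO/X.OXO*; (1,1)=+0→XXOXO/.XOXO
ply 5, O at XXOXO/X.OXO | (1,1)=+0→XXOXO/XOOXO*
ply 6: XXOXO/XOOXO is terminal +0 (X); from .X.X./..OXO depth 5

value(.X.X./..OXO, O) = 0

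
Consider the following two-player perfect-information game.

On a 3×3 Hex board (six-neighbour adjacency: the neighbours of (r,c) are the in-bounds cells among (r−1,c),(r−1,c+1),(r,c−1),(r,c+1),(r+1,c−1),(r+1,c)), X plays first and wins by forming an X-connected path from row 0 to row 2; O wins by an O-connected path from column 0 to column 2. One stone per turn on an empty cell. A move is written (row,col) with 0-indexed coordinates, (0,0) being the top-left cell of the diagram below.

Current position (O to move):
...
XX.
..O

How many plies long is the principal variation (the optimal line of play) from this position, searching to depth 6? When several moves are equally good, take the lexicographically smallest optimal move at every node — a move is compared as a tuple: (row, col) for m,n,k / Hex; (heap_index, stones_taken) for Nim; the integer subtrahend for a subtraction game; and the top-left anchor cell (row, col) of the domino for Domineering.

ply 1, O at .../XX./..O | (0,0)=-1→O../XX./..O*; (0,1)=-1→.O./XX./..O; (0,2)=-1→..O/XX./..O; (1,2)=-1→.../XXO/..O; (2,0)=-1→.../XX./O.O; (2,1)=-1→.../XX./.OO
ply 2, X at O../XX./..O | (0,1)=+1→OX./XX./..O*; (0,2)=+1→O.X/XX./..O; (1,2)=+1→O../XXX/..O; (2,0)=+1→O../XX./X.O; (2,1)=+1→O../XX./.XO
ply 3, O at OX./XX./..O | (0,2)=-1→OXO/XX./..O*; (1,2)=-1→OX./XXO/..O; (2,0)=-1→OX./XX./O.O; (2,1)=-1→OX./XX./.OO
ply 4, X at OXO/XX./..O | (1,2)=+1→OXO/XXX/..O*; (2,0)=+1→OXO/XX./X.O; (2,1)=+1→OXO/XX./.XO
ply 5, O at OXO/XXX/..O | (2,0)=-1→OXO/XXX/O.O*; (2,1)=-1→OXO/XXX/.OO
ply 6, X at OXO/XXX/O.O | (2,1)=+1→OXO/XXX/OXO*
ply 7: OXO/XXX/OXO is terminal -1 (O); from .../XX./..O depth 6

PV length from [.../XX./..O]: 6 plies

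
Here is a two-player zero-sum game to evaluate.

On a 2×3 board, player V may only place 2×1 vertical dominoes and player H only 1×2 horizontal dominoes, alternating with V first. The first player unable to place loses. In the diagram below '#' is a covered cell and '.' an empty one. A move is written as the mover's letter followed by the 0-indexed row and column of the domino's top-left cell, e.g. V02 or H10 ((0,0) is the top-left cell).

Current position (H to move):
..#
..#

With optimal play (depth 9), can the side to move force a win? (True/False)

p1 H@[..#/..#]: H00[###/..#]+1* H10[..#/###]+1
p2 V@[###/..#] terminal -1; root [..#/..#] d9

H winning at [..#/..#]: True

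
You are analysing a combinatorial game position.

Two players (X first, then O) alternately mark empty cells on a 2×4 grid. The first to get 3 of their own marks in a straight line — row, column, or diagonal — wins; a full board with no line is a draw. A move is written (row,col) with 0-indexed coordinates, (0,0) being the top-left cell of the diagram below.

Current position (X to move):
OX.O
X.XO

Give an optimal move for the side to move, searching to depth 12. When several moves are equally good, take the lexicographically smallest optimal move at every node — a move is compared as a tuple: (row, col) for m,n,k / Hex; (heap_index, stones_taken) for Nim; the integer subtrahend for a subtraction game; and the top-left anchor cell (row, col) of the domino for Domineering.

ply 1, X at OX.O/X.XO | (0,2)=+0→OXXO/X.XO; (1,1)=+1→OX.O/XXXO*
ply 2: OX.O/XXXO is terminal -1 (O); from OX.O/X.XO depth 12

X's best at [OX.O/X.XO]: (1,1)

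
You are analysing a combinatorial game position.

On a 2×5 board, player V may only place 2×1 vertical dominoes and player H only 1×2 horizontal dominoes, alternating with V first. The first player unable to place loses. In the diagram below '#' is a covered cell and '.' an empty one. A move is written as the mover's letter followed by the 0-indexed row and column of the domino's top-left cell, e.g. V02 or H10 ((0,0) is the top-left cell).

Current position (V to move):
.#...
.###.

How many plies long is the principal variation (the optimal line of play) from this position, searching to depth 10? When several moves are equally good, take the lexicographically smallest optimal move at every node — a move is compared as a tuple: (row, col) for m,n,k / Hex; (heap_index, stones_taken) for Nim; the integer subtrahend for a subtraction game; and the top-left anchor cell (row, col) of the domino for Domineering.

PV length from [.#.../.###.]: 3 plies

p1 V@[.#.../.###.]: V00[##.../####.]-1 V04[.#..#/.####]+1*
p2 H@[.#..#/.####]: H02[.####/.####]-1*
p3 V@[.####/.####]: V00[#####/#####]+1*
p4 H@[#####/#####] terminal -1; root [.#.../.###.] d10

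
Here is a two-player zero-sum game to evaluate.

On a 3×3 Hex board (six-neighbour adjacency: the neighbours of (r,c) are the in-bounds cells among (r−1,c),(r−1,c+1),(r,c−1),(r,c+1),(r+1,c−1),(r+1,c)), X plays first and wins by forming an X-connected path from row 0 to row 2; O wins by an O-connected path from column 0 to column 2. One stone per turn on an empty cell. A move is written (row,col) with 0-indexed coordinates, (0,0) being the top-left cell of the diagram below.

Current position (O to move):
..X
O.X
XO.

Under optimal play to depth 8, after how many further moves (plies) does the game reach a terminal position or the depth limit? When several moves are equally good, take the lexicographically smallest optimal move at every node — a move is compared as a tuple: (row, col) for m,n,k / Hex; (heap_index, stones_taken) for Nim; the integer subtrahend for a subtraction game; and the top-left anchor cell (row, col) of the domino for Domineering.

[..X/O.X/XO.] O move#1: (0,0):-1/O.X/O.X/XO.*, (0,1):-1/.OX/O.X/XO., (1,1):-1/..X/OOX/XO., (2,2):-1/..X/O.X/XOO
[O.X/O.X/XO.] X move#2: (0,1):+1/OXX/O.X/XO.*, (1,1):+1/O.X/OXX/XO., (2,2):+1/O.X/O.X/XOX
[OXX/O.X/XO.] O move#3: (1,1):-1/OXX/OOX/XO.*, (2,2):-1/OXX/O.X/XOO
[OXX/OOX/XO.] X move#4: (2,2):+1/OXX/OOX/XOX*
[OXX/OOX/XOX] end (terminal -1, O#5); searched ..X/O.X/XO. to 8

PV length from [..X/O.X/XO.]: 4 plies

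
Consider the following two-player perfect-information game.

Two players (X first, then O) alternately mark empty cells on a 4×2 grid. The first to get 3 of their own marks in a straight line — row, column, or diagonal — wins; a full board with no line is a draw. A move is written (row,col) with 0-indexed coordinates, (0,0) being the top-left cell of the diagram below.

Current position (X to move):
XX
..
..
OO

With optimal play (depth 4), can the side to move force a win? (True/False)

X winning at [XX/../../OO]: False

p1 X@[XX/../../OO]: (1,0)[XX/X./../OO]+0* (1,1)[XX/.X/../OO]+0 (2,0)[XX/../X./OO]+0 (2,1)[XX/../.X/OO]+0
p2 O@[XX/X./../OO]: (1,1)[XX/XO/../OO]-1 (2,0)[XX/X./O./OO]+0* (2,1)[XX/X./.O/OO]-1
p3 X@[XX/X./O./OO]: (1,1)[XX/XX/O./OO]+0* (2,1)[XX/X./OX/OO]+0
p4 O@[XX/XX/O./OO]: (2,1)[XX/XX/OO/OO]+0*
p5 X@[XX/XX/OO/OO] terminal +0; root [XX/../../OO] d4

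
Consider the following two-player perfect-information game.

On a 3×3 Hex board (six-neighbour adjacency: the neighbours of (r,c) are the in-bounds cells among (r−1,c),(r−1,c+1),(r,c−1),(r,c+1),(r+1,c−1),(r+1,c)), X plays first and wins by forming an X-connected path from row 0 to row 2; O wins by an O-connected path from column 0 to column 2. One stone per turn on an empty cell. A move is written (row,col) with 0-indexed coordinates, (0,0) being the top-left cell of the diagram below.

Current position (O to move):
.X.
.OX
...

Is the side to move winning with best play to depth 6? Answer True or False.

[.X./.OX/...] O move#1: (0,0):-1/OX./.OX/..., (0,2):+1/.XO/.OX/...*, (1,0):-1/.X./OOX/..., (2,0):-1/.X./.OX/O.., (2,1):+1/.X./.OX/.O., (2,2):+1/.X./.OX/..O
[.XO/.OX/...] X move#2: (0,0):-1/XXO/.OX/...*, (1,0):-1/.XO/XOX/..., (2,0):-1/.XO/.OX/X.., (2,1):-1/.XO/.OX/.X., (2,2):-1/.XO/.OX/..X
[XXO/.OX/...] O move#3: (1,0):+1/XXO/OOX/...*, (2,0):+1/XXO/.OX/O.., (2,1):+1/XXO/.OX/.O., (2,2):+1/XXO/.OX/..O
[XXO/OOX/...] end (terminal -1, X#4); searched .X./.OX/... to 6

O winning at [.X./.OX/...]: True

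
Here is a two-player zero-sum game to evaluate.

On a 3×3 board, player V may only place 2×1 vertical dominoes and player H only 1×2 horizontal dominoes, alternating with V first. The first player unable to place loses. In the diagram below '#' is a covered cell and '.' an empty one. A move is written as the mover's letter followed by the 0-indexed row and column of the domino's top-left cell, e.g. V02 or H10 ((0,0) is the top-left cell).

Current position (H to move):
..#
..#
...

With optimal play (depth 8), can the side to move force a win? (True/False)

H winning at [..#/..#/...]: True

p1 H@[..#/..#/...]: H00[###/..#/...]-1 H10[..#/###/...]+1* H20[..#/..#/##.]-1 H21[..#/..#/.##]-1
p2 V@[..#/###/...] terminal -1; root [..#/..#/...] d8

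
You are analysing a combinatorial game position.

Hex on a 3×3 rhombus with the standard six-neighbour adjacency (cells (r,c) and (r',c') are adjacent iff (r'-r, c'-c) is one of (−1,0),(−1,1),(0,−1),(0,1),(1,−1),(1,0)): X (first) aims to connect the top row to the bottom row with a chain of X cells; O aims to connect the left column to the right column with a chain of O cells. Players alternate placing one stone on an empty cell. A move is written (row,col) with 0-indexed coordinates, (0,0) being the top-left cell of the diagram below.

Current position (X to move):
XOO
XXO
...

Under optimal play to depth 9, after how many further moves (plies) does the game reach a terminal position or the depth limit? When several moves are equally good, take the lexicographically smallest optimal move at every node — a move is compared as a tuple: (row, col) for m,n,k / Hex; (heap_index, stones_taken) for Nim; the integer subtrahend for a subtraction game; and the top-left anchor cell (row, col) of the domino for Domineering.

PV length from [XOO/XXO/...]: 1 ply

p1 X@[XOO/XXO/...]: (2,0)[XOO/XXO/X..]+1* (2,1)[XOO/XXO/.X.]+1 (2,2)[XOO/XXO/..X]+1
p2 O@[XOO/XXO/X..] terminal -1; root [XOO/XXO/...] d9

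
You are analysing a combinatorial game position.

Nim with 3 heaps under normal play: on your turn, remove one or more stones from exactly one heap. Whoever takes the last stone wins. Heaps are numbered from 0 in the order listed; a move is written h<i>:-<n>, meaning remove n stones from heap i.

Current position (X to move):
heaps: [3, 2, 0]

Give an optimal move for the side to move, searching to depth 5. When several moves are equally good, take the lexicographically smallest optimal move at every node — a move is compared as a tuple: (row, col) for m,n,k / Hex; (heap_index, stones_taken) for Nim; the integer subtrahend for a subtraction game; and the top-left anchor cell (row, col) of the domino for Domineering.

X's best at [(3,2,0)]: h0:-1

ply 1, X at (3,2,0) | h0:-1=+1→(2,2,0)*; h0:-2=-1→(1,2,0); h0:-3=-1→(0,2,0); h1:-1=-1→(3,1,0); h1:-2=-1→(3,0,0)
ply 2, O at (2,2,0) | h0:-1=-1→(1,2,0)*; h0:-2=-1→(0,2,0); h1:-1=-1→(2,1,0); h1:-2=-1→(2,0,0)
ply 3, X at (1,2,0) | h0:-1=-1→(0,2,0); h1:-1=+1→(1,1,0)*; h1:-2=-1→(1,0,0)
ply 4, O at (1,1,0) | h0:-1=-1→(0,1,0)*; h1:-1=-1→(1,0,0)
ply 5, X at (0,1,0) | h1:-1=+1→(0,0,0)*
ply 6: (0,0,0) is terminal -1 (O); from (3,2,0) depth 5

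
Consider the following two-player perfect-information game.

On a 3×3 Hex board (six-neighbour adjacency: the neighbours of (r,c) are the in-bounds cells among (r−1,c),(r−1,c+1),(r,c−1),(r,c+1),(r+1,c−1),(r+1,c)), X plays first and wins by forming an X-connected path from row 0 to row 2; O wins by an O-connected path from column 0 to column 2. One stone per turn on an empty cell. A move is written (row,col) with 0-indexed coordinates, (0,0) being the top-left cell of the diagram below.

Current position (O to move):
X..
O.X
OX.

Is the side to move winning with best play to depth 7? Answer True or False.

[X../O.X/OX.] O move#1: (0,1):-1/XO./O.X/OX., (0,2):+1/X.O/O.X/OX.*, (1,1):-1/X../OOX/OX., (2,2):-1/X../O.X/OXO
[X.O/O.X/OX.] X move#2: (0,1):-1/XXO/O.X/OX.*, (1,1):-1/X.O/OXX/OX., (2,2):-1/X.O/O.X/OXX
[XXO/O.X/OX.] O move#3: (1,1):+1/XXO/OOX/OX.*, (2,2):-1/XXO/O.X/OXO
[XXO/OOX/OX.] end (terminal -1, X#4); searched X../O.X/OX. to 7

O winning at [X../O.X/OX.]: True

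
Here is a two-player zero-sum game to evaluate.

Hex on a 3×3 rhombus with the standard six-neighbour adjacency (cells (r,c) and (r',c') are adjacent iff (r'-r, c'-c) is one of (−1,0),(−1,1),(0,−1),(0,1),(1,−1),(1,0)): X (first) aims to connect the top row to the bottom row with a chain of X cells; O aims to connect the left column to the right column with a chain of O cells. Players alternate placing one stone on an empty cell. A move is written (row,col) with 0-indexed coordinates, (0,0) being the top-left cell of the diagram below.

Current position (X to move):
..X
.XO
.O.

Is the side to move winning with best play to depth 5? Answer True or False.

X winning at [..X/.XO/.O.]: True

[..X/.XO/.O.] X move#1: (0,0):-1/X.X/.XO/.O., (0,1):-1/.XX/.XO/.O., (1,0):-1/..X/XXO/.O., (2,0):+1/..X/.XO/XO.*, (2,2):-1/..X/.XO/.OX
[..X/.XO/XO.] end (terminal -1, O#2); searched ..X/.XO/.O. to 5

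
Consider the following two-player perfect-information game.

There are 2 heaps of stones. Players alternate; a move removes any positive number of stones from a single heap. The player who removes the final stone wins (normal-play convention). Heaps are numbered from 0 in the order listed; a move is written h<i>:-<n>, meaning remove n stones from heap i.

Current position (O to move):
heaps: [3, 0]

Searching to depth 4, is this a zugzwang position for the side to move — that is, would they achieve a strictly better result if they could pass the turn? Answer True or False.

zugzwang((3,0), O) = False

ply 1, O at (3,0) | h0:-1=-1→(2,0); h0:-2=-1→(1,0); h0:-3=+1→(0,0)*
ply 2: (0,0) is terminal -1 (X); from (3,0) depth 4
pass branch (X moves first from the same position):
  | ply 1, X at (3,0) | h0:-1=-1→(2,0); h0:-2=-1→(1,0); h0:-3=+1→(0,0)*
  | ply 2: (0,0) is terminal -1 (O); from (3,0) depth 4
O moving scores +1; O passing scores -1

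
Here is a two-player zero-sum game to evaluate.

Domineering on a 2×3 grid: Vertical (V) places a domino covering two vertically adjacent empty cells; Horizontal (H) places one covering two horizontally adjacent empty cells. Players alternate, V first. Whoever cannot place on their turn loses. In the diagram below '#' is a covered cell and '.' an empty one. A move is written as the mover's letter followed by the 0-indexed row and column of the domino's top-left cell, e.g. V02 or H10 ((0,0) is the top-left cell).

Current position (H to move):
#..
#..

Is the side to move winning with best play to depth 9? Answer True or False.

H winning at [#../#..]: True

ply 1, H at #../#.. | H01=+1→###/#..*; H11=+1→#../###
ply 2: ###/#.. is terminal -1 (V); from #../#.. depth 9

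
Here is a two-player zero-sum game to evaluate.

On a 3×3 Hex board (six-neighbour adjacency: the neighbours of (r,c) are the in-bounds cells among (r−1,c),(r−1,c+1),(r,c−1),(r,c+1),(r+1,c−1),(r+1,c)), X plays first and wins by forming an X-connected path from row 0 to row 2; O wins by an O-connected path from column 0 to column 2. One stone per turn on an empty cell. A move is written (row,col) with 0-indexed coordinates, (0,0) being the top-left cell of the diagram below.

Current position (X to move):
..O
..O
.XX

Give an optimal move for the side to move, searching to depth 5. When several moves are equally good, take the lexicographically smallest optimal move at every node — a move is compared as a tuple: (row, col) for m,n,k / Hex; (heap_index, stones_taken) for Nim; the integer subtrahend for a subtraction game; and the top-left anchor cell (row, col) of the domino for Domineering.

X's best at [..O/..O/.XX]: (1,0)

p1 X@[..O/..O/.XX]: (0,0)[X.O/..O/.XX]-1 (0,1)[.XO/..O/.XX]-1 (1,0)[..O/X.O/.XX]+1* (1,1)[..O/.XO/.XX]-1 (2,0)[..O/..O/XXX]-1
p2 O@[..O/X.O/.XX]: (0,0)[O.O/X.O/.XX]-1* (0,1)[.OO/X.O/.XX]-1 (1,1)[..O/XOO/.XX]-1 (2,0)[..O/X.O/OXX]-1
p3 X@[O.O/X.O/.XX]: (0,1)[OXO/X.O/.XX]+1* (1,1)[O.O/XXO/.XX]-1 (2,0)[O.O/X.O/XXX]-1
p4 O@[OXO/X.O/.XX]: (1,1)[OXO/XOO/.XX]-1* (2,0)[OXO/X.O/OXX]-1
p5 X@[OXO/XOO/.XX]: (2,0)[OXO/XOO/XXX]+1*
p6 O@[OXO/XOO/XXX] terminal -1; root [..O/..O/.XX] d5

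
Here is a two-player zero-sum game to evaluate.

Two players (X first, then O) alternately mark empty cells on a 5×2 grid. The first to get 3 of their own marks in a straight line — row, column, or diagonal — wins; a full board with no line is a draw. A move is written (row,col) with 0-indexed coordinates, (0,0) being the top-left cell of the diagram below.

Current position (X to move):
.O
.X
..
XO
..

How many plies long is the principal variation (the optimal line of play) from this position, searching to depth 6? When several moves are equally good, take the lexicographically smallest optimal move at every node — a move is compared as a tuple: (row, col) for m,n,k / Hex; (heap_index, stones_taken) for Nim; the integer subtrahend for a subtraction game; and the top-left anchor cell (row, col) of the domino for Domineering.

p1 X@[.O/.X/../XO/..]: (0,0)[XO/.X/../XO/..]+0 (1,0)[.O/XX/../XO/..]+0 (2,0)[.O/.X/X./XO/..]+1* (2,1)[.O/.X/.X/XO/..]+0 (4,0)[.O/.X/../XO/X.]+0 (4,1)[.O/.X/../XO/.X]+0
p2 O@[.O/.X/X./XO/..]: (0,0)[OO/.X/X./XO/..]-1* (1,0)[.O/OX/X./XO/..]-1 (2,1)[.O/.X/XO/XO/..]-1 (4,0)[.O/.X/X./XO/O.]-1 (4,1)[.O/.X/X./XO/.O]-1
p3 X@[OO/.X/X./XO/..]: (1,0)[OO/XX/X./XO/..]+1* (2,1)[OO/.X/XX/XO/..]+1 (4,0)[OO/.X/X./XO/X.]+1 (4,1)[OO/.X/X./XO/.X]+1
p4 O@[OO/XX/X./XO/..] terminal -1; root [.O/.X/../XO/..] d6

PV length from [.O/.X/../XO/..]: 3 plies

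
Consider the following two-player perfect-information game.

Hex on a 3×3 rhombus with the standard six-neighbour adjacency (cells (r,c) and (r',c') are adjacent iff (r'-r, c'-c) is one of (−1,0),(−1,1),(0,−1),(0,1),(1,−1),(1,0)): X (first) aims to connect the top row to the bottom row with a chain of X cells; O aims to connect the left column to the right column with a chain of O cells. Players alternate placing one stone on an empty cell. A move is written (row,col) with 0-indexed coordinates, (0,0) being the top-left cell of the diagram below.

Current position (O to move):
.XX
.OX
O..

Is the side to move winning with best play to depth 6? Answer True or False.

O winning at [.XX/.OX/O..]: False

ply 1, O at .XX/.OX/O.. | (0,0)=-1→OXX/.OX/O..*; (1,0)=-1→.XX/OOX/O..; (2,1)=-1→.XX/.OX/OO.; (2,2)=-1→.XX/.OX/O.O
ply 2, X at OXX/.OX/O.. | (1,0)=+1→OXX/XOX/O..*; (2,1)=+1→OXX/.OX/OX.; (2,2)=+1→OXX/.OX/O.X
ply 3, O at OXX/XOX/O.. | (2,1)=-1→OXX/XOX/OO.*; (2,2)=-1→OXX/XOX/O.O
ply 4, X at OXX/XOX/OO. | (2,2)=+1→OXX/XOX/OOX*
ply 5: OXX/XOX/OOX is terminal -1 (O); from .XX/.OX/O.. depth 6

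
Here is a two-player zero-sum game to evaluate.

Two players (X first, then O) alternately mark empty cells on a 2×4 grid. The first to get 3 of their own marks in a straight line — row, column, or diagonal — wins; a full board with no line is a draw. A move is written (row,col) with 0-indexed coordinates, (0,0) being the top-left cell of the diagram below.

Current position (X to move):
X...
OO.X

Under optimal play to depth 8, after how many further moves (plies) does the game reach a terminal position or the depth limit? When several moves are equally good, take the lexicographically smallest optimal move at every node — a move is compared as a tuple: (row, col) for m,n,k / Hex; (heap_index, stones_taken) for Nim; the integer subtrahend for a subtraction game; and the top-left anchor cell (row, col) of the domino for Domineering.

p1 X@[X.../OO.X]: (0,1)[XX../OO.X]-1 (0,2)[X.X./OO.X]-1 (0,3)[X..X/OO.X]-1 (1,2)[X.../OOXX]+0*
p2 O@[X.../OOXX]: (0,1)[XO../OOXX]+0* (0,2)[X.O./OOXX]+0 (0,3)[X..O/OOXX]+0
p3 X@[XO../OOXX]: (0,2)[XOX./OOXX]+0* (0,3)[XO.X/OOXX]+0
p4 O@[XOX./OOXX]: (0,3)[XOXO/OOXX]+0*
p5 X@[XOXO/OOXX] terminal +0; root [X.../OO.X] d8

PV length from [X.../OO.X]: 4 plies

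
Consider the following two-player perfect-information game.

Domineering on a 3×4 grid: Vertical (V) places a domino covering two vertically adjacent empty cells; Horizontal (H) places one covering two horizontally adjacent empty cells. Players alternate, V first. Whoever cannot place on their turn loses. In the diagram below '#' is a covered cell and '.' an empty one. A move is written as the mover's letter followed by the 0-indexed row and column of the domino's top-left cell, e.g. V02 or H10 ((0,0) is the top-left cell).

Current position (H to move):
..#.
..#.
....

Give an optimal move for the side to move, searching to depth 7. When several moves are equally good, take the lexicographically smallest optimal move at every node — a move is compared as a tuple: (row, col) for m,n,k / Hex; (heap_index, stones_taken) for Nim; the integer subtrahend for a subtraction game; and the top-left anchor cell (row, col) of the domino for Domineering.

ply 1, H at ..#./..#./.... | H00=-1→###./..#./....; H10=+1→..#./###./....*; H20=-1→..#./..#./##..; H21=-1→..#./..#./.##.; H22=-1→..#./..#./..##
ply 2, V at ..#./###./.... | V03=-1→..##/####/....*; V13=-1→..#./####/...#
ply 3, H at ..##/####/.... | H00=+1→####/####/....*; H20=+1→..##/####/##..; H21=+1→..##/####/.##.; H22=+1→..##/####/..##
ply 4: ####/####/.... is terminal -1 (V); from ..#./..#./.... depth 7

H's best at [..#./..#./....]: H10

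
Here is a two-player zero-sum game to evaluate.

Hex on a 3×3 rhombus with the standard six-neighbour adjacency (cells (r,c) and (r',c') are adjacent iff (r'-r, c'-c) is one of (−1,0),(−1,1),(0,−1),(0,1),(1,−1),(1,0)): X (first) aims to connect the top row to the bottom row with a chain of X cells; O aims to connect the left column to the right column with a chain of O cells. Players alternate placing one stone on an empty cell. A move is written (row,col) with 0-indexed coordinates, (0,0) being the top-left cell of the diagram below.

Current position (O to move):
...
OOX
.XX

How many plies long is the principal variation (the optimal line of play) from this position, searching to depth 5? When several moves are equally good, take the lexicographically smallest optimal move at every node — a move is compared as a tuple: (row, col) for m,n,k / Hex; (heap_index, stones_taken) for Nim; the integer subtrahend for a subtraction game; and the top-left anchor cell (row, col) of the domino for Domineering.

p1 O@[.../OOX/.XX]: (0,0)[O../OOX/.XX]-1 (0,1)[.O./OOX/.XX]-1 (0,2)[..O/OOX/.XX]+1* (2,0)[.../OOX/OXX]-1
p2 X@[..O/OOX/.XX] terminal -1; root [.../OOX/.XX] d5

PV length from [.../OOX/.XX]: 1 ply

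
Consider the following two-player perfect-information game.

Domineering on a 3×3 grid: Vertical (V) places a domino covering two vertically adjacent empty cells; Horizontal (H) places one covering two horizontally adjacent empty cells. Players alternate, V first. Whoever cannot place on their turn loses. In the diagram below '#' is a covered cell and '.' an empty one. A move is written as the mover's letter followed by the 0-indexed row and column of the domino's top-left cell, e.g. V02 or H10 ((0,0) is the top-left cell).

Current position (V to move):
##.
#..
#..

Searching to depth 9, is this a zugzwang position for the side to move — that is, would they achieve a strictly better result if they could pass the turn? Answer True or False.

zugzwang(##./#../#.., V) = False

ply 1, V at ##./#../#.. | V02=-1→###/#.#/#..; V11=+1→##./##./##.*; V12=+1→##./#.#/#.#
ply 2: ##./##./##. is terminal -1 (H); from ##./#../#.. depth 9
suppose V passes — search the same position with H to move:
pass> ply 1, H at ##./#../#.. | H11=+1→##./###/#..*; H21=-1→##./#../###
pass> ply 2: ##./###/#.. is terminal -1 (V); from ##./#../#.. depth 9
for V: play +1, pass -1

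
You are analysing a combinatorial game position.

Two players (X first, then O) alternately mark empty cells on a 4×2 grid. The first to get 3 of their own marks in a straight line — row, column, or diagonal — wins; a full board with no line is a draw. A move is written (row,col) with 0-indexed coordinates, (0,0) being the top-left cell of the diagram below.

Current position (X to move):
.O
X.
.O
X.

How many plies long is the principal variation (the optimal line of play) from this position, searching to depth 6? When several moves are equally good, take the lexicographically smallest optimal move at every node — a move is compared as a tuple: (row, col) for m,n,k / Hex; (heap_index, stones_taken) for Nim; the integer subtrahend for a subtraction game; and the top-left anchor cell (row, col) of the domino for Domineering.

[.O/X./.O/X.] X move#1: (0,0):-1/XO/X./.O/X., (1,1):+0/.O/XX/.O/X., (2,0):+1/.O/X./XO/X.*, (3,1):-1/.O/X./.O/XX
[.O/X./XO/X.] end (terminal -1, O#2); searched .O/X./.O/X. to 6

PV length from [.O/X./.O/X.]: 1 ply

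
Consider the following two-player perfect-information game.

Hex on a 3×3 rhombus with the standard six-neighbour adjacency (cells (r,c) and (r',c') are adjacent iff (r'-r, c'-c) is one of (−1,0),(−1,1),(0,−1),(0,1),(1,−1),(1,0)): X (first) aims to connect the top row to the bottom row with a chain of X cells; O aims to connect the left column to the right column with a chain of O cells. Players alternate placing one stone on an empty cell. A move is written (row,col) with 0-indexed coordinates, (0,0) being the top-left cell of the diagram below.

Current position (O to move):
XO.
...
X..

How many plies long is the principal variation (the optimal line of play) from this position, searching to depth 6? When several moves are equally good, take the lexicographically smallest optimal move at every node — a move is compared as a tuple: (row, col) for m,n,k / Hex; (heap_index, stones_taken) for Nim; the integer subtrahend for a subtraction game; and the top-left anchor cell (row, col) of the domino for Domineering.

PV length from [XO./.../X..]: 2 plies

[XO./.../X..] O move#1: (0,2):-1/XOO/.../X..*, (1,0):-1/XO./O../X.., (1,1):-1/XO./.O./X.., (1,2):-1/XO./..O/X.., (2,1):-1/XO./.../XO., (2,2):-1/XO./.../X.O
[XOO/.../X..] X move#2: (1,0):+1/XOO/X../X..*, (1,1):-1/XOO/.X./X.., (1,2):-1/XOO/..X/X.., (2,1):-1/XOO/.../XX., (2,2):-1/XOO/.../X.X
[XOO/X../X..] end (terminal -1, O#3); searched XO./.../X.. to 6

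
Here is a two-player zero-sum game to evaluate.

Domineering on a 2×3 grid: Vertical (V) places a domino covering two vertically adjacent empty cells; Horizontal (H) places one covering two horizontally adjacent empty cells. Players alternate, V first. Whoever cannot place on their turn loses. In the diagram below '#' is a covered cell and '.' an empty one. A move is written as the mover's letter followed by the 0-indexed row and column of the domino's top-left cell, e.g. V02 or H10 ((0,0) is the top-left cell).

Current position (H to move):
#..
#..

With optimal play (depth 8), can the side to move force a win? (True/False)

H winning at [#../#..]: True

p1 H@[#../#..]: H01[###/#..]+1* H11[#../###]+1
p2 V@[###/#..] terminal -1; root [#../#..] d8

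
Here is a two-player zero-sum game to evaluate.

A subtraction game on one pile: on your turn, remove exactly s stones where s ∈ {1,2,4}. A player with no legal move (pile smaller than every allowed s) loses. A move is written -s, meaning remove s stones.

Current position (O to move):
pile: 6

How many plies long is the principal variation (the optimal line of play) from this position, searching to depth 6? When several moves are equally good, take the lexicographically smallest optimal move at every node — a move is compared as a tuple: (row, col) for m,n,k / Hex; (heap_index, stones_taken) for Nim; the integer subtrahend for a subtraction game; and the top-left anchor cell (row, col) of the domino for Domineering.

ply 1, O at 6 | -1=-1→5*; -2=-1→4; -4=-1→2
ply 2, X at 5 | -1=-1→4; -2=+1→3*; -4=-1→1
ply 3, O at 3 | -1=-1→2*; -2=-1→1
ply 4, X at 2 | -1=-1→1; -2=+1→0*
ply 5: 0 is terminal -1 (O); from 6 depth 6

PV length from [6]: 4 plies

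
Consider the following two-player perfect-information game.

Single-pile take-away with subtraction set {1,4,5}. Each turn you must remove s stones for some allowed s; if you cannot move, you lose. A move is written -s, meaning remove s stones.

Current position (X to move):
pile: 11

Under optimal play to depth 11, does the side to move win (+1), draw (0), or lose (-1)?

ply 1, X at 11 | -1=+1→10*; -4=-1→7; -5=-1→6
ply 2, O at 10 | -1=-1→9*; -4=-1→6; -5=-1→5
ply 3, X at 9 | -1=+1→8*; -4=-1→5; -5=-1→4
ply 4, O at 8 | -1=-1→7*; -4=-1→4; -5=-1→3
ply 5, X at 7 | -1=-1→6; -4=-1→3; -5=+1→2*
ply 6, O at 2 | -1=-1→1*
ply 7, X at 1 | -1=+1→0*
ply 8: 0 is terminal -1 (O); from 11 depth 11

value(11, X) = +1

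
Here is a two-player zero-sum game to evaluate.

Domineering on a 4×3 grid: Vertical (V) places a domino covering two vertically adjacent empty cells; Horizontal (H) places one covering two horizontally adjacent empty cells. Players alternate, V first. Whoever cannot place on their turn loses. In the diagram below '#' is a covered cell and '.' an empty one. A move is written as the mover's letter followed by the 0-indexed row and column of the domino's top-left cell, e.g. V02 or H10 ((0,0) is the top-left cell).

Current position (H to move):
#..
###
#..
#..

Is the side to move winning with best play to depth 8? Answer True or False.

ply 1, H at #../###/#../#.. | H01=-1→###/###/#../#..; H21=+1→#../###/###/#..*; H31=+1→#../###/#../###
ply 2: #../###/###/#.. is terminal -1 (V); from #../###/#../#.. depth 8

H winning at [#../###/#../#..]: True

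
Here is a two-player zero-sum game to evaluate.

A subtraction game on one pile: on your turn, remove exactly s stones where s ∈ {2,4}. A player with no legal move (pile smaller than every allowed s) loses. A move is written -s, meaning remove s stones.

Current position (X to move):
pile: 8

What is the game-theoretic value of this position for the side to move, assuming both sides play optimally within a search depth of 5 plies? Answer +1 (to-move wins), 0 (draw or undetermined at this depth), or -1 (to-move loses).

value(8, X) = +1

ply 1, X at 8 | -2=+1→6*; -4=-1→4
ply 2, O at 6 | -2=-1→4*; -4=-1→2
ply 3, X at 4 | -2=-1→2; -4=+1→0*
ply 4: 0 is terminal -1 (O); from 8 depth 5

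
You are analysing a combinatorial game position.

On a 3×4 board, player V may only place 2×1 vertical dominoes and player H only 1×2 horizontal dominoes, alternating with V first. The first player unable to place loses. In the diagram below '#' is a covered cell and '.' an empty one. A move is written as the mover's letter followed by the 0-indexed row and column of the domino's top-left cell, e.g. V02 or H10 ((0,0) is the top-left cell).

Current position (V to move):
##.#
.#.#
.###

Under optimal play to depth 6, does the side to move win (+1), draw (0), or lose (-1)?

value(##.#/.#.#/.###, V) = +1

p1 V@[##.#/.#.#/.###]: V02[####/.###/.###]+1* V10[##.#/##.#/####]+1
p2 H@[####/.###/.###] terminal -1; root [##.#/.#.#/.###] d6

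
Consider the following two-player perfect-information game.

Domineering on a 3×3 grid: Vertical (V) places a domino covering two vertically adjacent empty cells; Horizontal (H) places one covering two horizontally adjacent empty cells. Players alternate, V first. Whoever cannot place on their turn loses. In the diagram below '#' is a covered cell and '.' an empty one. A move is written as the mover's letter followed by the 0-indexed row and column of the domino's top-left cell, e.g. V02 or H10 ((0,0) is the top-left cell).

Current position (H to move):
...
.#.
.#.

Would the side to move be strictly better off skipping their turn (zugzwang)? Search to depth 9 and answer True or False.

zugzwang(.../.#./.#., H) = False

[.../.#./.#.] H move#1: H00:-1/##./.#./.#.*, H01:-1/.##/.#./.#.
[##./.#./.#.] V move#2: V02:+1/###/.##/.#.*, V10:+1/##./##./##., V12:+1/##./.##/.##
[###/.##/.#.] end (terminal -1, H#3); searched .../.#./.#. to 9
if H skipped the turn, V would face:
~ [.../.#./.#.] V move#1: V00:+1/#../##./.#.*, V02:+1/..#/.##/.#., V10:+1/.../##./##., V12:+1/.../.##/.##
~ [#../##./.#.] H move#2: H01:-1/###/##./.#.*
~ [###/##./.#.] V move#3: V12:+1/###/###/.##*
~ [###/###/.##] end (terminal -1, H#4); searched .../.#./.#. to 9
compare (H): move=-1 vs pass=-1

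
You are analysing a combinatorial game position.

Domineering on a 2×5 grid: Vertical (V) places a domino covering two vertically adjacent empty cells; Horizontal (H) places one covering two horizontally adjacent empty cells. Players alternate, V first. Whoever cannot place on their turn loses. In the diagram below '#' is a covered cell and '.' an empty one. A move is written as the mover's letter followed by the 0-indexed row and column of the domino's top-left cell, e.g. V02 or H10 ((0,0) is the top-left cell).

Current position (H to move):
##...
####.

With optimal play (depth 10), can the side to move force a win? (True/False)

[##.../####.] H move#1: H02:-1/####./####., H03:+1/##.##/####.*
[##.##/####.] end (terminal -1, V#2); searched ##.../####. to 10

H winning at [##.../####.]: True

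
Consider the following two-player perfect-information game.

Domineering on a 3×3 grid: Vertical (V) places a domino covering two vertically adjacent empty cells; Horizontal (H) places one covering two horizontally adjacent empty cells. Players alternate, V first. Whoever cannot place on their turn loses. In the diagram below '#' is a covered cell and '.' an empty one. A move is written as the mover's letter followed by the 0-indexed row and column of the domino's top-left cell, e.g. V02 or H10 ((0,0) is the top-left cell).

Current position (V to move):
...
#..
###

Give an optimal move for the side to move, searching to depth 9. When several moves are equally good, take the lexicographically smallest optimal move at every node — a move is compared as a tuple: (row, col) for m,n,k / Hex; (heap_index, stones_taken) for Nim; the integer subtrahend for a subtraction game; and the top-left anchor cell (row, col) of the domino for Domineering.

p1 V@[.../#../###]: V01[.#./##./###]+1* V02[..#/#.#/###]-1
p2 H@[.#./##./###] terminal -1; root [.../#../###] d9

V's best at [.../#../###]: V01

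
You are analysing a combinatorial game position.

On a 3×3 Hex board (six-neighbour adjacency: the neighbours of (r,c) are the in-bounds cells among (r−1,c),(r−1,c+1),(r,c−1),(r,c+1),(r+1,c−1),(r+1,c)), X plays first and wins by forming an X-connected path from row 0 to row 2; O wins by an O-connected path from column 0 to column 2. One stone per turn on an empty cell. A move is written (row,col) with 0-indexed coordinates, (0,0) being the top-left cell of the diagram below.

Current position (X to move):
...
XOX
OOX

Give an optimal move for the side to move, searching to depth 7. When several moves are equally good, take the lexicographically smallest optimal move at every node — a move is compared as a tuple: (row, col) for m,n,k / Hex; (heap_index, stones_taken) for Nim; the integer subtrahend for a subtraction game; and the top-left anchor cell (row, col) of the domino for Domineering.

[.../XOX/OOX] X move#1: (0,0):-1/X../XOX/OOX, (0,1):-1/.X./XOX/OOX, (0,2):+1/..X/XOX/OOX*
[..X/XOX/OOX] end (terminal -1, O#2); searched .../XOX/OOX to 7

X's best at [.../XOX/OOX]: (0,2)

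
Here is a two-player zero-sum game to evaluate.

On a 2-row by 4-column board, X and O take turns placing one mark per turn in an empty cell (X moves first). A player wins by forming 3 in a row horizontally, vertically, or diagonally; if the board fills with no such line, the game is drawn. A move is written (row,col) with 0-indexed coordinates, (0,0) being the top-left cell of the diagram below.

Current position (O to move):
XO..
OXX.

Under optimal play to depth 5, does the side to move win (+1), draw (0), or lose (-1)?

[XO../OXX.] O move#1: (0,2):-1/XOO./OXX., (0,3):-1/XO.O/OXX., (1,3):+0/XO../OXXO*
[XO../OXXO] X move#2: (0,2):+0/XOX./OXXO*, (0,3):+0/XO.X/OXXO
[XOX./OXXO] O move#3: (0,3):+0/XOXO/OXXO*
[XOXO/OXXO] end (terminal +0, X#4); searched XO../OXX. to 5

value(XO../OXX., O) = 0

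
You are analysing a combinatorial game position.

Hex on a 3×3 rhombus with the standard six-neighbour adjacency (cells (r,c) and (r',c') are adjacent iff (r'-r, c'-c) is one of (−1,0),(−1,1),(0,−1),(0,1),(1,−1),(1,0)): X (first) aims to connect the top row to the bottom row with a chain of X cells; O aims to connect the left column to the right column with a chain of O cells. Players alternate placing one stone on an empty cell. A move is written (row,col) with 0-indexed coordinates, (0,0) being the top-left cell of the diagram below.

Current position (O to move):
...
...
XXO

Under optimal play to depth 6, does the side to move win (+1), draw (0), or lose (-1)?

value(.../.../XXO, O) = -1

[.../.../XXO] O move#1: (0,0):-1/O../.../XXO*, (0,1):-1/.O./.../XXO, (0,2):-1/..O/.../XXO, (1,0):-1/.../O../XXO, (1,1):-1/.../.O./XXO, (1,2):-1/.../..O/XXO
[O../.../XXO] X move#2: (0,1):+1/OX./.../XXO*, (0,2):+1/O.X/.../XXO, (1,0):+1/O../X../XXO, (1,1):+1/O../.X./XXO, (1,2):+1/O../..X/XXO
[OX./.../XXO] O move#3: (0,2):-1/OXO/.../XXO*, (1,0):-1/OX./O../XXO, (1,1):-1/OX./.O./XXO, (1,2):-1/OX./..O/XXO
[OXO/.../XXO] X move#4: (1,0):+1/OXO/X../XXO*, (1,1):+1/OXO/.X./XXO, (1,2):+1/OXO/..X/XXO
[OXO/X../XXO] end (terminal -1, O#5); searched .../.../XXO to 6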